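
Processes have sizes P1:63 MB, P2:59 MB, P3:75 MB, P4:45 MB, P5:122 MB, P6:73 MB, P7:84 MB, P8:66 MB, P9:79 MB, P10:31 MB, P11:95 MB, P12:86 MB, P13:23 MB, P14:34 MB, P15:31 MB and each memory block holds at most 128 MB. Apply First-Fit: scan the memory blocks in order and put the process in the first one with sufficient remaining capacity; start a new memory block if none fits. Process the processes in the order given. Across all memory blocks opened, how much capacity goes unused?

186

memory block 1: place P1 (63 MB), 65 MB left
memory block 1: place P2 (59 MB), 6 MB left
memory block 2: place P3 (75 MB), 53 MB left
memory block 2: place P4 (45 MB), 8 MB left
memory block 3: place P5 (122 MB), 6 MB left
memory block 4: place P6 (73 MB), 55 MB left
memory block 5: place P7 (84 MB), 44 MB left
memory block 6: place P8 (66 MB), 62 MB left
memory block 7: place P9 (79 MB), 49 MB left
memory block 4: place P10 (31 MB), 24 MB left
memory block 8: place P11 (95 MB), 33 MB left
memory block 9: place P12 (86 MB), 42 MB left
memory block 4: place P13 (23 MB), 1 MB left
memory block 5: place P14 (34 MB), 10 MB left
memory block 6: place P15 (31 MB), 31 MB left
9 memory blocks × 128 MB = 1152 MB; used 966 MB; unused 186 MB.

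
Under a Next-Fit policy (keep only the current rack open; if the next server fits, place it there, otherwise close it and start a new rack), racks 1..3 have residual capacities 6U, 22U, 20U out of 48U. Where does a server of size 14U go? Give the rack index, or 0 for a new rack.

Next-Fit only looks at rack 3, which has 20U free.
14U fits there.

3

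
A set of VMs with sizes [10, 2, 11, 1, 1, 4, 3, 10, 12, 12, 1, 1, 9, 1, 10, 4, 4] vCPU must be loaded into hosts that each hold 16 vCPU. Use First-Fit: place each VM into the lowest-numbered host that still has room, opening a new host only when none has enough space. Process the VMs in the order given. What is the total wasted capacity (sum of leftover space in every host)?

Put 10 vCPU in host 1; 6 vCPU remain.
Put 2 vCPU in host 1; 4 vCPU remain.
Put 11 vCPU in host 2; 5 vCPU remain.
Put 1 vCPU in host 1; 3 vCPU remain.
Put 1 vCPU in host 1; 2 vCPU remain.
Put 4 vCPU in host 2; 1 vCPU remain.
Put 3 vCPU in host 3; 13 vCPU remain.
Put 10 vCPU in host 3; 3 vCPU remain.
Put 12 vCPU in host 4; 4 vCPU remain.
Put 12 vCPU in host 5; 4 vCPU remain.
Put 1 vCPU in host 1; 1 vCPU remain.
Put 1 vCPU in host 1; 0 vCPU remain.
Put 9 vCPU in host 6; 7 vCPU remain.
Put 1 vCPU in host 2; 0 vCPU remain.
Put 10 vCPU in host 7; 6 vCPU remain.
Put 4 vCPU in host 4; 0 vCPU remain.
Put 4 vCPU in host 5; 0 vCPU remain.
7 hosts × 16 vCPU = 112 vCPU; used 96 vCPU; unused 16 vCPU.

16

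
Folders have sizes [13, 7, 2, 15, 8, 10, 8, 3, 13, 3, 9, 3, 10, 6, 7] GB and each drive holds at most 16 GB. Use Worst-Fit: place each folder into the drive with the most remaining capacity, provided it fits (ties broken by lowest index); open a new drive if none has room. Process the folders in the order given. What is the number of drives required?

drive 1: place 13 GB, 3 GB left
drive 2: place 7 GB, 9 GB left
drive 2: place 2 GB, 7 GB left
drive 3: place 15 GB, 1 GB left
drive 4: place 8 GB, 8 GB left
drive 5: place 10 GB, 6 GB left
drive 4: place 8 GB, 0 GB left
drive 2: place 3 GB, 4 GB left
drive 6: place 13 GB, 3 GB left
drive 5: place 3 GB, 3 GB left
drive 7: place 9 GB, 7 GB left
drive 7: place 3 GB, 4 GB left
drive 8: place 10 GB, 6 GB left
drive 8: place 6 GB, 0 GB left
drive 9: place 7 GB, 9 GB left

9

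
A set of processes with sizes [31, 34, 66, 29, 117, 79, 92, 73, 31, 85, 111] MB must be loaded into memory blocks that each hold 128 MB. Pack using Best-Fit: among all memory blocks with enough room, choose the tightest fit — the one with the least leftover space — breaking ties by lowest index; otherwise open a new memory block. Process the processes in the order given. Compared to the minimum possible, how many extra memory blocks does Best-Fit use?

Best-Fit: [31,34] [66,29,31] [117] [79] [92] [73] [85] [111] → 8 memory blocks.
7 processes exceed 64 MB (half the capacity), and no two of those can share a memory block, so at least 7 memory blocks are needed.
An optimal packing achieves that bound: [117] [111] [92,34] [85,31] [79,31] [73,29] [66] → 7 memory blocks.
Excess: 8 − 7 = 1.

1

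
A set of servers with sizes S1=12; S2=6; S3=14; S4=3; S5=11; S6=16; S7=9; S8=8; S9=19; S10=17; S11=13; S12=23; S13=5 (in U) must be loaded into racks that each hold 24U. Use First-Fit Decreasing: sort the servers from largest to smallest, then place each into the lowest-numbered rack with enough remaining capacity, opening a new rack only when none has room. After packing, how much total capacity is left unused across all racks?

12

Sorted descending: 23, 19, 17, 16, 14, 13, 12, 11, 9, 8, 6, 5, 3.
23U → rack 1 (remaining 1U)
19U → rack 2 (remaining 5U)
17U → rack 3 (remaining 7U)
16U → rack 4 (remaining 8U)
14U → rack 5 (remaining 10U)
13U → rack 6 (remaining 11U)
12U → rack 7 (remaining 12U)
11U → rack 6 (remaining 0U)
9U → rack 5 (remaining 1U)
8U → rack 4 (remaining 0U)
6U → rack 3 (remaining 1U)
5U → rack 2 (remaining 0U)
3U → rack 7 (remaining 9U)
7 racks × 24U = 168U; used 156U; unused 12U.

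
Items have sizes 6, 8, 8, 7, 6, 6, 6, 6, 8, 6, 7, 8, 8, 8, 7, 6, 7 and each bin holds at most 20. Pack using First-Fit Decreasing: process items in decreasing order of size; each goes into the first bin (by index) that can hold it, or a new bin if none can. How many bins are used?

7

Sorted descending: 8, 8, 8, 8, 8, 8, 7, 7, 7, 7, 6, 6, 6, 6, 6, 6, 6.
8 → bin 1 (remaining 12)
8 → bin 1 (remaining 4)
8 → bin 2 (remaining 12)
8 → bin 2 (remaining 4)
8 → bin 3 (remaining 12)
8 → bin 3 (remaining 4)
7 → bin 4 (remaining 13)
7 → bin 4 (remaining 6)
7 → bin 5 (remaining 13)
7 → bin 5 (remaining 6)
6 → bin 4 (remaining 0)
6 → bin 5 (remaining 0)
6 → bin 6 (remaining 14)
6 → bin 6 (remaining 8)
6 → bin 6 (remaining 2)
6 → bin 7 (remaining 14)
6 → bin 7 (remaining 8)
Final bins: [8,8] [8,8] [8,8] [7,7,6] [7,7,6] [6,6,6] [6,6].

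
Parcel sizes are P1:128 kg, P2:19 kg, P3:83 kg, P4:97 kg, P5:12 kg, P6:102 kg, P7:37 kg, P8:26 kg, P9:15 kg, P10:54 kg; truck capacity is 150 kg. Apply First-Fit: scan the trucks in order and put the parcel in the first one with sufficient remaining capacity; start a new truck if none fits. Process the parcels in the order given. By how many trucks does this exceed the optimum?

1

First-Fit: [128,19] [83,12,37,15] [97,26] [102] [54] → 5 trucks.
Total size 573 kg; any packing needs at least ⌈573/150⌉ = 4 trucks.
An optimal packing achieves that bound: [128,19] [102,37] [97,26,15,12] [83,54] → 4 trucks.
Excess: 5 − 4 = 1.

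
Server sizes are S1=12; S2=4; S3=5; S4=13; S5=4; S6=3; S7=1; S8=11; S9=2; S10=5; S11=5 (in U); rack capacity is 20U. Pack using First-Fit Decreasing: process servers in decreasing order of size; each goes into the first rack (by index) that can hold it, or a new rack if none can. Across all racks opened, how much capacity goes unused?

Sorted descending: 13, 12, 11, 5, 5, 5, 4, 4, 3, 2, 1.
rack 1: place 13U, 7U left
rack 2: place 12U, 8U left
rack 3: place 11U, 9U left
rack 1: place 5U, 2U left
rack 2: place 5U, 3U left
rack 3: place 5U, 4U left
rack 3: place 4U, 0U left
rack 4: place 4U, 16U left
rack 2: place 3U, 0U left
rack 1: place 2U, 0U left
rack 4: place 1U, 15U left
4 racks × 20U = 80U; used 65U; unused 15U.

15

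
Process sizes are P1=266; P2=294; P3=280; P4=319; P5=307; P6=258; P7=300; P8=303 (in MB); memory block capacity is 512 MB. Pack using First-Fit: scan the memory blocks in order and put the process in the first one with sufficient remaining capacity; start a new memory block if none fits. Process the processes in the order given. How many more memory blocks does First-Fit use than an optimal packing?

First-Fit: [266] [294] [280] [319] [307] [258] [300] [303] → 8 memory blocks.
8 processes exceed 256 MB (half the capacity), and no two of those can share a memory block, so at least 8 memory blocks are needed.
So 8 is already optimal.

0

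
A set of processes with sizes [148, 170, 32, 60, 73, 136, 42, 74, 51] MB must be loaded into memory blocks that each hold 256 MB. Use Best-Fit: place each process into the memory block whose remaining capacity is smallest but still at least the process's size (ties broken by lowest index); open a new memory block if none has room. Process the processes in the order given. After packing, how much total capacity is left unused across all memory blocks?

238

memory block 1: place 148 MB, 108 MB left
memory block 2: place 170 MB, 86 MB left
memory block 2: place 32 MB, 54 MB left
memory block 1: place 60 MB, 48 MB left
memory block 3: place 73 MB, 183 MB left
memory block 3: place 136 MB, 47 MB left
memory block 3: place 42 MB, 5 MB left
memory block 4: place 74 MB, 182 MB left
memory block 2: place 51 MB, 3 MB left
4 memory blocks × 256 MB = 1024 MB; used 786 MB; unused 238 MB.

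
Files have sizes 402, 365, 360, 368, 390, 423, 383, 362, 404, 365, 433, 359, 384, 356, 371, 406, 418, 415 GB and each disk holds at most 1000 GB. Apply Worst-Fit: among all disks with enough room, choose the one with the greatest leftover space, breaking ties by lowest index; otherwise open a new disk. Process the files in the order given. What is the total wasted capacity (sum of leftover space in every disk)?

Put 402 GB in disk 1; 598 GB remain.
Put 365 GB in disk 1; 233 GB remain.
Put 360 GB in disk 2; 640 GB remain.
Put 368 GB in disk 2; 272 GB remain.
Put 390 GB in disk 3; 610 GB remain.
Put 423 GB in disk 3; 187 GB remain.
Put 383 GB in disk 4; 617 GB remain.
Put 362 GB in disk 4; 255 GB remain.
Put 404 GB in disk 5; 596 GB remain.
Put 365 GB in disk 5; 231 GB remain.
Put 433 GB in disk 6; 567 GB remain.
Put 359 GB in disk 6; 208 GB remain.
Put 384 GB in disk 7; 616 GB remain.
Put 356 GB in disk 7; 260 GB remain.
Put 371 GB in disk 8; 629 GB remain.
Put 406 GB in disk 8; 223 GB remain.
Put 418 GB in disk 9; 582 GB remain.
Put 415 GB in disk 9; 167 GB remain.
9 disks × 1000 GB = 9000 GB; used 6964 GB; unused 2036 GB.

2036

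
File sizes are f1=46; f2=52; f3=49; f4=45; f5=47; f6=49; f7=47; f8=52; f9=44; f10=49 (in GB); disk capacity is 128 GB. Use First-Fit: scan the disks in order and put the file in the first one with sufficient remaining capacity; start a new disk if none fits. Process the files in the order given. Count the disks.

disk 1: place f1 (46 GB), 82 GB left
disk 1: place f2 (52 GB), 30 GB left
disk 2: place f3 (49 GB), 79 GB left
disk 2: place f4 (45 GB), 34 GB left
disk 3: place f5 (47 GB), 81 GB left
disk 3: place f6 (49 GB), 32 GB left
disk 4: place f7 (47 GB), 81 GB left
disk 4: place f8 (52 GB), 29 GB left
disk 5: place f9 (44 GB), 84 GB left
disk 5: place f10 (49 GB), 35 GB left

5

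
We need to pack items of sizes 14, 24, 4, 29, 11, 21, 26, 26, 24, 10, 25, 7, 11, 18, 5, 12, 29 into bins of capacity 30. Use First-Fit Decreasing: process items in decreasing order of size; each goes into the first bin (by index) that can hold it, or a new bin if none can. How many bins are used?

11

Sorted descending: 29, 29, 26, 26, 25, 24, 24, 21, 18, 14, 12, 11, 11, 10, 7, 5, 4.
29 → bin 1 (remaining 1)
29 → bin 2 (remaining 1)
26 → bin 3 (remaining 4)
26 → bin 4 (remaining 4)
25 → bin 5 (remaining 5)
24 → bin 6 (remaining 6)
24 → bin 7 (remaining 6)
21 → bin 8 (remaining 9)
18 → bin 9 (remaining 12)
14 → bin 10 (remaining 16)
12 → bin 9 (remaining 0)
11 → bin 10 (remaining 5)
11 → bin 11 (remaining 19)
10 → bin 11 (remaining 9)
7 → bin 8 (remaining 2)
5 → bin 5 (remaining 0)
4 → bin 3 (remaining 0)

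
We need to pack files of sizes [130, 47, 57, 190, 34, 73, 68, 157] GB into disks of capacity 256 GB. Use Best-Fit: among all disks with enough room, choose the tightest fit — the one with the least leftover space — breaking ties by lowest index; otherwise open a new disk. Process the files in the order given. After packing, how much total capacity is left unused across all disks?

268

Put 130 GB in disk 1; 126 GB remain.
Put 47 GB in disk 1; 79 GB remain.
Put 57 GB in disk 1; 22 GB remain.
Put 190 GB in disk 2; 66 GB remain.
Put 34 GB in disk 2; 32 GB remain.
Put 73 GB in disk 3; 183 GB remain.
Put 68 GB in disk 3; 115 GB remain.
Put 157 GB in disk 4; 99 GB remain.
4 disks × 256 GB = 1024 GB; used 756 GB; unused 268 GB.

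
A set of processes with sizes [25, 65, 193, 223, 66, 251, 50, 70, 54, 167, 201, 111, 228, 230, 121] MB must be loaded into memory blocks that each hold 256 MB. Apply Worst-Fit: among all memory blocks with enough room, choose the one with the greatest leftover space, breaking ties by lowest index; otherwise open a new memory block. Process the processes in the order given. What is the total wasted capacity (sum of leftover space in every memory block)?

memory block 1: place 25 MB, 231 MB left
memory block 1: place 65 MB, 166 MB left
memory block 2: place 193 MB, 63 MB left
memory block 3: place 223 MB, 33 MB left
memory block 1: place 66 MB, 100 MB left
memory block 4: place 251 MB, 5 MB left
memory block 1: place 50 MB, 50 MB left
memory block 5: place 70 MB, 186 MB left
memory block 5: place 54 MB, 132 MB left
memory block 6: place 167 MB, 89 MB left
memory block 7: place 201 MB, 55 MB left
memory block 5: place 111 MB, 21 MB left
memory block 8: place 228 MB, 28 MB left
memory block 9: place 230 MB, 26 MB left
memory block 10: place 121 MB, 135 MB left
10 memory blocks × 256 MB = 2560 MB; used 2055 MB; unused 505 MB.

505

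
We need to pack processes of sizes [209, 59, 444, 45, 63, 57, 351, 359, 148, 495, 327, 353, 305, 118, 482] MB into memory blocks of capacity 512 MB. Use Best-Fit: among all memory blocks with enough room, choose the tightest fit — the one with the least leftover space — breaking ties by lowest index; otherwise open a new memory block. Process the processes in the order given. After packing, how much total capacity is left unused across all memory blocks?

Put 209 MB in memory block 1; 303 MB remain.
Put 59 MB in memory block 1; 244 MB remain.
Put 444 MB in memory block 2; 68 MB remain.
Put 45 MB in memory block 2; 23 MB remain.
Put 63 MB in memory block 1; 181 MB remain.
Put 57 MB in memory block 1; 124 MB remain.
Put 351 MB in memory block 3; 161 MB remain.
Put 359 MB in memory block 4; 153 MB remain.
Put 148 MB in memory block 4; 5 MB remain.
Put 495 MB in memory block 5; 17 MB remain.
Put 327 MB in memory block 6; 185 MB remain.
Put 353 MB in memory block 7; 159 MB remain.
Put 305 MB in memory block 8; 207 MB remain.
Put 118 MB in memory block 1; 6 MB remain.
Put 482 MB in memory block 9; 30 MB remain.
9 memory blocks × 512 MB = 4608 MB; used 3815 MB; unused 793 MB.

793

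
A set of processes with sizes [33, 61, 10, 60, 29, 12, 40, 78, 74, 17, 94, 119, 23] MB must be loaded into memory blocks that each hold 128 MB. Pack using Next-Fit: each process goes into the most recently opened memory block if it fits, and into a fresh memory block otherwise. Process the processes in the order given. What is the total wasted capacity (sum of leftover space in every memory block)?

246

33 MB → memory block 1 (remaining 95 MB)
61 MB → memory block 1 (remaining 34 MB)
10 MB → memory block 1 (remaining 24 MB)
60 MB → memory block 2 (remaining 68 MB)
29 MB → memory block 2 (remaining 39 MB)
12 MB → memory block 2 (remaining 27 MB)
40 MB → memory block 3 (remaining 88 MB)
78 MB → memory block 3 (remaining 10 MB)
74 MB → memory block 4 (remaining 54 MB)
17 MB → memory block 4 (remaining 37 MB)
94 MB → memory block 5 (remaining 34 MB)
119 MB → memory block 6 (remaining 9 MB)
23 MB → memory block 7 (remaining 105 MB)
7 memory blocks × 128 MB = 896 MB; used 650 MB; unused 246 MB.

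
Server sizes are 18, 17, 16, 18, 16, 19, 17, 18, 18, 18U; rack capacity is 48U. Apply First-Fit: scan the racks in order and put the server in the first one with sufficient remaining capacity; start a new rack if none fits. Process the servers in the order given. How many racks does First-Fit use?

Put 18U in rack 1; 30U remain.
Put 17U in rack 1; 13U remain.
Put 16U in rack 2; 32U remain.
Put 18U in rack 2; 14U remain.
Put 16U in rack 3; 32U remain.
Put 19U in rack 3; 13U remain.
Put 17U in rack 4; 31U remain.
Put 18U in rack 4; 13U remain.
Put 18U in rack 5; 30U remain.
Put 18U in rack 5; 12U remain.
Final racks: [18,17] [16,18] [16,19] [17,18] [18,18].

5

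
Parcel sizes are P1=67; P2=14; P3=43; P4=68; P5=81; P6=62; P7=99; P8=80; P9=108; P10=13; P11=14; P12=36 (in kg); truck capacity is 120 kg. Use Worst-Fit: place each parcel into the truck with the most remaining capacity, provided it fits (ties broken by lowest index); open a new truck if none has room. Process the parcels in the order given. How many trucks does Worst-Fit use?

7

Put P1 (67 kg) in truck 1; 53 kg remain.
Put P2 (14 kg) in truck 1; 39 kg remain.
Put P3 (43 kg) in truck 2; 77 kg remain.
Put P4 (68 kg) in truck 2; 9 kg remain.
Put P5 (81 kg) in truck 3; 39 kg remain.
Put P6 (62 kg) in truck 4; 58 kg remain.
Put P7 (99 kg) in truck 5; 21 kg remain.
Put P8 (80 kg) in truck 6; 40 kg remain.
Put P9 (108 kg) in truck 7; 12 kg remain.
Put P10 (13 kg) in truck 4; 45 kg remain.
Put P11 (14 kg) in truck 4; 31 kg remain.
Put P12 (36 kg) in truck 6; 4 kg remain.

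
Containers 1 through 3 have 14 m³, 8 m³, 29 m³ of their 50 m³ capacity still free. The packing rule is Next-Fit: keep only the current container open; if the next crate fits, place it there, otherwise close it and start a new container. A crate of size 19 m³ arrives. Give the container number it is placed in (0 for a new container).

3

Next-Fit only looks at container 3, which has 29 m³ free.
19 m³ fits there.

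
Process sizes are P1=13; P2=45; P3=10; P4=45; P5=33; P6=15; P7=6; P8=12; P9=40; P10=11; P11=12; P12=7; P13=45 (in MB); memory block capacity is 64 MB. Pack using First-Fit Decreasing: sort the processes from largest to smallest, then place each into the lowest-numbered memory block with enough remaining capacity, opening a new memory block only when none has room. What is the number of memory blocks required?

5

Sorted descending: 45, 45, 45, 40, 33, 15, 13, 12, 12, 11, 10, 7, 6.
Put 45 MB in memory block 1; 19 MB remain.
Put 45 MB in memory block 2; 19 MB remain.
Put 45 MB in memory block 3; 19 MB remain.
Put 40 MB in memory block 4; 24 MB remain.
Put 33 MB in memory block 5; 31 MB remain.
Put 15 MB in memory block 1; 4 MB remain.
Put 13 MB in memory block 2; 6 MB remain.
Put 12 MB in memory block 3; 7 MB remain.
Put 12 MB in memory block 4; 12 MB remain.
Put 11 MB in memory block 4; 1 MB remain.
Put 10 MB in memory block 5; 21 MB remain.
Put 7 MB in memory block 3; 0 MB remain.
Put 6 MB in memory block 2; 0 MB remain.
Final memory blocks: [45,15] [45,13,6] [45,12,7] [40,12,11] [33,10].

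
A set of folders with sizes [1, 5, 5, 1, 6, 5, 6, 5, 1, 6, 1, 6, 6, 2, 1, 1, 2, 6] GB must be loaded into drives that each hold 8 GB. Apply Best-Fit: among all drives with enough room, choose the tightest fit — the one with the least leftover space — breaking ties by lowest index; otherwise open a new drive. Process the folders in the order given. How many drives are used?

1 GB → drive 1 (remaining 7 GB)
5 GB → drive 1 (remaining 2 GB)
5 GB → drive 2 (remaining 3 GB)
1 GB → drive 1 (remaining 1 GB)
6 GB → drive 3 (remaining 2 GB)
5 GB → drive 4 (remaining 3 GB)
6 GB → drive 5 (remaining 2 GB)
5 GB → drive 6 (remaining 3 GB)
1 GB → drive 1 (remaining 0 GB)
6 GB → drive 7 (remaining 2 GB)
1 GB → drive 3 (remaining 1 GB)
6 GB → drive 8 (remaining 2 GB)
6 GB → drive 9 (remaining 2 GB)
2 GB → drive 5 (remaining 0 GB)
1 GB → drive 3 (remaining 0 GB)
1 GB → drive 7 (remaining 1 GB)
2 GB → drive 8 (remaining 0 GB)
6 GB → drive 10 (remaining 2 GB)
Final drives: [1,5,1,1] [5] [6,1,1] [5] [6,2] [5] [6,1] [6,2] [6] [6].

10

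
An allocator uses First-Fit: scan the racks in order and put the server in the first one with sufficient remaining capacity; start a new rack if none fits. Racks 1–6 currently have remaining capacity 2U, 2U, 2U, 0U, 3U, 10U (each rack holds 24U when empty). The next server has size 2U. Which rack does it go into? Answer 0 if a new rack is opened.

1

Racks with room: rack 1 (2U), rack 2 (2U), rack 3 (2U), rack 5 (3U), rack 6 (10U).
The first with room is rack 1.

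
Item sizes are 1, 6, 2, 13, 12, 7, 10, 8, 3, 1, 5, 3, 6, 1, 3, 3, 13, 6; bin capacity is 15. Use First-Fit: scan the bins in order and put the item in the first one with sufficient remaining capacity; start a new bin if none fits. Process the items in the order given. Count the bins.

Put 1 in bin 1; 14 remain.
Put 6 in bin 1; 8 remain.
Put 2 in bin 1; 6 remain.
Put 13 in bin 2; 2 remain.
Put 12 in bin 3; 3 remain.
Put 7 in bin 4; 8 remain.
Put 10 in bin 5; 5 remain.
Put 8 in bin 4; 0 remain.
Put 3 in bin 1; 3 remain.
Put 1 in bin 1; 2 remain.
Put 5 in bin 5; 0 remain.
Put 3 in bin 3; 0 remain.
Put 6 in bin 6; 9 remain.
Put 1 in bin 1; 1 remain.
Put 3 in bin 6; 6 remain.
Put 3 in bin 6; 3 remain.
Put 13 in bin 7; 2 remain.
Put 6 in bin 8; 9 remain.

8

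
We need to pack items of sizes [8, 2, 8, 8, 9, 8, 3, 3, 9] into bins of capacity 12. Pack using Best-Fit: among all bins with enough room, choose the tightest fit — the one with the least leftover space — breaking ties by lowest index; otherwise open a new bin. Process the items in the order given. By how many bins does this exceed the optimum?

Best-Fit: [8,2] [8,3] [8] [9,3] [8] [9] → 6 bins.
6 items exceed 6 (half the capacity), and no two of those can share a bin, so at least 6 bins are needed.
So 6 is already optimal.

0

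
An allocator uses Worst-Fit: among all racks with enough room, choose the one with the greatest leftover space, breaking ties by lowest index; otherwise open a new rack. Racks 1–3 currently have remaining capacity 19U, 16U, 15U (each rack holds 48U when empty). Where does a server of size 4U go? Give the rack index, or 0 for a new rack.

1

Racks with room: rack 1 (19U), rack 2 (16U), rack 3 (15U).
Most room is rack 1 with 19U free.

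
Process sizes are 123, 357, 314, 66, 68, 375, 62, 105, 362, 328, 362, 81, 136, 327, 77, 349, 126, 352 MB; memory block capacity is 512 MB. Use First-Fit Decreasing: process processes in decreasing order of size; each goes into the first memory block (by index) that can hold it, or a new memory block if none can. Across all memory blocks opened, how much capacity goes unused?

Sorted descending: 375, 362, 362, 357, 352, 349, 328, 327, 314, 136, 126, 123, 105, 81, 77, 68, 66, 62.
375 MB → memory block 1 (remaining 137 MB)
362 MB → memory block 2 (remaining 150 MB)
362 MB → memory block 3 (remaining 150 MB)
357 MB → memory block 4 (remaining 155 MB)
352 MB → memory block 5 (remaining 160 MB)
349 MB → memory block 6 (remaining 163 MB)
328 MB → memory block 7 (remaining 184 MB)
327 MB → memory block 8 (remaining 185 MB)
314 MB → memory block 9 (remaining 198 MB)
136 MB → memory block 1 (remaining 1 MB)
126 MB → memory block 2 (remaining 24 MB)
123 MB → memory block 3 (remaining 27 MB)
105 MB → memory block 4 (remaining 50 MB)
81 MB → memory block 5 (remaining 79 MB)
77 MB → memory block 5 (remaining 2 MB)
68 MB → memory block 6 (remaining 95 MB)
66 MB → memory block 6 (remaining 29 MB)
62 MB → memory block 7 (remaining 122 MB)
9 memory blocks × 512 MB = 4608 MB; used 3970 MB; unused 638 MB.

638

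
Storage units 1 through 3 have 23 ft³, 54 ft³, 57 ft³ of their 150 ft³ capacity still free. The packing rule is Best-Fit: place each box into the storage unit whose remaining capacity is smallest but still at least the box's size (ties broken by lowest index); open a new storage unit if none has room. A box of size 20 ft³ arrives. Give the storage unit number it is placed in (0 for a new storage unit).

1

Storage units with room: storage unit 1 (23 ft³), storage unit 2 (54 ft³), storage unit 3 (57 ft³).
Tightest fit is storage unit 1 with 23 ft³ free.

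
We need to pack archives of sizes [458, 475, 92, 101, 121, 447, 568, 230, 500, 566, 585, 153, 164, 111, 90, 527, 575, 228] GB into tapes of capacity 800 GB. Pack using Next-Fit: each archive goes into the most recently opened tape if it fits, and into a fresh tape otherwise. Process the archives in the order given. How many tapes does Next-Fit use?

11

Put 458 GB in tape 1; 342 GB remain.
Put 475 GB in tape 2; 325 GB remain.
Put 92 GB in tape 2; 233 GB remain.
Put 101 GB in tape 2; 132 GB remain.
Put 121 GB in tape 2; 11 GB remain.
Put 447 GB in tape 3; 353 GB remain.
Put 568 GB in tape 4; 232 GB remain.
Put 230 GB in tape 4; 2 GB remain.
Put 500 GB in tape 5; 300 GB remain.
Put 566 GB in tape 6; 234 GB remain.
Put 585 GB in tape 7; 215 GB remain.
Put 153 GB in tape 7; 62 GB remain.
Put 164 GB in tape 8; 636 GB remain.
Put 111 GB in tape 8; 525 GB remain.
Put 90 GB in tape 8; 435 GB remain.
Put 527 GB in tape 9; 273 GB remain.
Put 575 GB in tape 10; 225 GB remain.
Put 228 GB in tape 11; 572 GB remain.
Final tapes: [458] [475,92,101,121] [447] [568,230] [500] [566] [585,153] [164,111,90] [527] [575] [228].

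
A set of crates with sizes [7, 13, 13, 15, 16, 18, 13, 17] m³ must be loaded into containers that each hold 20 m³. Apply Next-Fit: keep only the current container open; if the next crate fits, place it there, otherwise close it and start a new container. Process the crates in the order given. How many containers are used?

7

Put 7 m³ in container 1; 13 m³ remain.
Put 13 m³ in container 1; 0 m³ remain.
Put 13 m³ in container 2; 7 m³ remain.
Put 15 m³ in container 3; 5 m³ remain.
Put 16 m³ in container 4; 4 m³ remain.
Put 18 m³ in container 5; 2 m³ remain.
Put 13 m³ in container 6; 7 m³ remain.
Put 17 m³ in container 7; 3 m³ remain.
Final containers: [7,13] [13] [15] [16] [18] [13] [17].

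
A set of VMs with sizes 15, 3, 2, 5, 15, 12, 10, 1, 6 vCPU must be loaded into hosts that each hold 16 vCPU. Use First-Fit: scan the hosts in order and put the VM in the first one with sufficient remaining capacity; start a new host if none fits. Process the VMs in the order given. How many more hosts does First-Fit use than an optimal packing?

First-Fit: [15,1] [3,2,5,6] [15] [12] [10] → 5 hosts.
Total size 69 vCPU; any packing needs at least ⌈69/16⌉ = 5 hosts.
So 5 is already optimal.

0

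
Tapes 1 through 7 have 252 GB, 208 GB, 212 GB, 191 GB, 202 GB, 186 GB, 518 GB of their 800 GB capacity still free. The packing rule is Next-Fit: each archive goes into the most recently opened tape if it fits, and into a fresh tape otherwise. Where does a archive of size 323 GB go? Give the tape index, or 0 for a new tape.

Next-Fit only looks at tape 7, which has 518 GB free.
323 GB fits there.

7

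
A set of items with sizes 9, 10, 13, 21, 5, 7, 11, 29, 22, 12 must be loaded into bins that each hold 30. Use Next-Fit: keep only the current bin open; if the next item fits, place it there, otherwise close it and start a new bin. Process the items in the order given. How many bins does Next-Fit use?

9 → bin 1 (remaining 21)
10 → bin 1 (remaining 11)
13 → bin 2 (remaining 17)
21 → bin 3 (remaining 9)
5 → bin 3 (remaining 4)
7 → bin 4 (remaining 23)
11 → bin 4 (remaining 12)
29 → bin 5 (remaining 1)
22 → bin 6 (remaining 8)
12 → bin 7 (remaining 18)

7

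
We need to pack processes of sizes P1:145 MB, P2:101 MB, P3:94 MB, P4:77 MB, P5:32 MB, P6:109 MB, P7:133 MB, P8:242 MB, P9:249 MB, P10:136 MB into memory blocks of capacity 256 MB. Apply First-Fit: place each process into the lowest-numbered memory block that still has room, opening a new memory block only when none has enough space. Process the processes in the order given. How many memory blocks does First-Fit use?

6 memory blocks

memory block 1: place P1 (145 MB), 111 MB left
memory block 1: place P2 (101 MB), 10 MB left
memory block 2: place P3 (94 MB), 162 MB left
memory block 2: place P4 (77 MB), 85 MB left
memory block 2: place P5 (32 MB), 53 MB left
memory block 3: place P6 (109 MB), 147 MB left
memory block 3: place P7 (133 MB), 14 MB left
memory block 4: place P8 (242 MB), 14 MB left
memory block 5: place P9 (249 MB), 7 MB left
memory block 6: place P10 (136 MB), 120 MB left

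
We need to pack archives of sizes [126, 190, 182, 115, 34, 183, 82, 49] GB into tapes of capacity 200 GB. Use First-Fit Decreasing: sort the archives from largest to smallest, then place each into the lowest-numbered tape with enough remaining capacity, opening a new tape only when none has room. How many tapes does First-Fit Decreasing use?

6 tapes

Sorted descending: 190, 183, 182, 126, 115, 82, 49, 34.
tape 1: place 190 GB, 10 GB left
tape 2: place 183 GB, 17 GB left
tape 3: place 182 GB, 18 GB left
tape 4: place 126 GB, 74 GB left
tape 5: place 115 GB, 85 GB left
tape 5: place 82 GB, 3 GB left
tape 4: place 49 GB, 25 GB left
tape 6: place 34 GB, 166 GB left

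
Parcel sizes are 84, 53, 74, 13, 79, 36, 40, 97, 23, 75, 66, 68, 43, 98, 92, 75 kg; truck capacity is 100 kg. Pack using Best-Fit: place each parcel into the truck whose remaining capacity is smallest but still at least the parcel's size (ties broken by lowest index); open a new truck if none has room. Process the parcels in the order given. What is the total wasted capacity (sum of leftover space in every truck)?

184

Put 84 kg in truck 1; 16 kg remain.
Put 53 kg in truck 2; 47 kg remain.
Put 74 kg in truck 3; 26 kg remain.
Put 13 kg in truck 1; 3 kg remain.
Put 79 kg in truck 4; 21 kg remain.
Put 36 kg in truck 2; 11 kg remain.
Put 40 kg in truck 5; 60 kg remain.
Put 97 kg in truck 6; 3 kg remain.
Put 23 kg in truck 3; 3 kg remain.
Put 75 kg in truck 7; 25 kg remain.
Put 66 kg in truck 8; 34 kg remain.
Put 68 kg in truck 9; 32 kg remain.
Put 43 kg in truck 5; 17 kg remain.
Put 98 kg in truck 10; 2 kg remain.
Put 92 kg in truck 11; 8 kg remain.
Put 75 kg in truck 12; 25 kg remain.
12 trucks × 100 kg = 1200 kg; used 1016 kg; unused 184 kg.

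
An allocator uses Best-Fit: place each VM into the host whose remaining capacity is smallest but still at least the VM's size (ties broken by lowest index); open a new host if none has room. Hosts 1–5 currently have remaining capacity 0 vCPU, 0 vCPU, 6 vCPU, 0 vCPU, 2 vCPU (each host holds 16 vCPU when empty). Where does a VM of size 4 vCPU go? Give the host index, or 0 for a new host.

Hosts with room: host 3 (6 vCPU).
Tightest fit is host 3 with 6 vCPU free.

3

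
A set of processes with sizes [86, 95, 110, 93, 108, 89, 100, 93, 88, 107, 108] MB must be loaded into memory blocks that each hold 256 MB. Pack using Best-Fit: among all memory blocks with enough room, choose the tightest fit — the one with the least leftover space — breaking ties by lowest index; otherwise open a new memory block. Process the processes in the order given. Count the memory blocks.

Put 86 MB in memory block 1; 170 MB remain.
Put 95 MB in memory block 1; 75 MB remain.
Put 110 MB in memory block 2; 146 MB remain.
Put 93 MB in memory block 2; 53 MB remain.
Put 108 MB in memory block 3; 148 MB remain.
Put 89 MB in memory block 3; 59 MB remain.
Put 100 MB in memory block 4; 156 MB remain.
Put 93 MB in memory block 4; 63 MB remain.
Put 88 MB in memory block 5; 168 MB remain.
Put 107 MB in memory block 5; 61 MB remain.
Put 108 MB in memory block 6; 148 MB remain.

6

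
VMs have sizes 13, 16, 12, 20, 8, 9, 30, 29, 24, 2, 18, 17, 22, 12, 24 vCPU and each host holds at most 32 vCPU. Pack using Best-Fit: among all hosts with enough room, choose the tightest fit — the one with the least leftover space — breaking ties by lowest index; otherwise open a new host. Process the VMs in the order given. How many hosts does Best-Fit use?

host 1: place 13 vCPU, 19 vCPU left
host 1: place 16 vCPU, 3 vCPU left
host 2: place 12 vCPU, 20 vCPU left
host 2: place 20 vCPU, 0 vCPU left
host 3: place 8 vCPU, 24 vCPU left
host 3: place 9 vCPU, 15 vCPU left
host 4: place 30 vCPU, 2 vCPU left
host 5: place 29 vCPU, 3 vCPU left
host 6: place 24 vCPU, 8 vCPU left
host 4: place 2 vCPU, 0 vCPU left
host 7: place 18 vCPU, 14 vCPU left
host 8: place 17 vCPU, 15 vCPU left
host 9: place 22 vCPU, 10 vCPU left
host 7: place 12 vCPU, 2 vCPU left
host 10: place 24 vCPU, 8 vCPU left
Final hosts: [13,16] [12,20] [8,9] [30,2] [29] [24] [18,12] [17] [22] [24].

10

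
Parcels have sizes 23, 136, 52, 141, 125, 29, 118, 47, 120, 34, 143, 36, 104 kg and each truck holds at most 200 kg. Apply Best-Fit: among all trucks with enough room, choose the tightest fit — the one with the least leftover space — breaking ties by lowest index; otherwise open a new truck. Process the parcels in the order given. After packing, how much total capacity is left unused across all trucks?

23 kg → truck 1 (remaining 177 kg)
136 kg → truck 1 (remaining 41 kg)
52 kg → truck 2 (remaining 148 kg)
141 kg → truck 2 (remaining 7 kg)
125 kg → truck 3 (remaining 75 kg)
29 kg → truck 1 (remaining 12 kg)
118 kg → truck 4 (remaining 82 kg)
47 kg → truck 3 (remaining 28 kg)
120 kg → truck 5 (remaining 80 kg)
34 kg → truck 5 (remaining 46 kg)
143 kg → truck 6 (remaining 57 kg)
36 kg → truck 5 (remaining 10 kg)
104 kg → truck 7 (remaining 96 kg)
7 trucks × 200 kg = 1400 kg; used 1108 kg; unused 292 kg.

292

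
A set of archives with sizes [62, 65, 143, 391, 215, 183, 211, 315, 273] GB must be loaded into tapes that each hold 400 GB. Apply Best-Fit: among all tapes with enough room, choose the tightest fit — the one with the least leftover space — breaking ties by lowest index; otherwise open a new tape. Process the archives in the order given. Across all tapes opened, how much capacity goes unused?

tape 1: place 62 GB, 338 GB left
tape 1: place 65 GB, 273 GB left
tape 1: place 143 GB, 130 GB left
tape 2: place 391 GB, 9 GB left
tape 3: place 215 GB, 185 GB left
tape 3: place 183 GB, 2 GB left
tape 4: place 211 GB, 189 GB left
tape 5: place 315 GB, 85 GB left
tape 6: place 273 GB, 127 GB left
6 tapes × 400 GB = 2400 GB; used 1858 GB; unused 542 GB.

542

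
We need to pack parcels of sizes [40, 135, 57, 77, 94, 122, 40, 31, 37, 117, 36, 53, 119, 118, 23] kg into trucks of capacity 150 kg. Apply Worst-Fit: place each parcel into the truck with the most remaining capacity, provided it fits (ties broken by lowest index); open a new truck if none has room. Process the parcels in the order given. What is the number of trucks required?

9

truck 1: place 40 kg, 110 kg left
truck 2: place 135 kg, 15 kg left
truck 1: place 57 kg, 53 kg left
truck 3: place 77 kg, 73 kg left
truck 4: place 94 kg, 56 kg left
truck 5: place 122 kg, 28 kg left
truck 3: place 40 kg, 33 kg left
truck 4: place 31 kg, 25 kg left
truck 1: place 37 kg, 16 kg left
truck 6: place 117 kg, 33 kg left
truck 7: place 36 kg, 114 kg left
truck 7: place 53 kg, 61 kg left
truck 8: place 119 kg, 31 kg left
truck 9: place 118 kg, 32 kg left
truck 7: place 23 kg, 38 kg left
Final trucks: [40,57,37] [135] [77,40] [94,31] [122] [117] [36,53,23] [119] [118].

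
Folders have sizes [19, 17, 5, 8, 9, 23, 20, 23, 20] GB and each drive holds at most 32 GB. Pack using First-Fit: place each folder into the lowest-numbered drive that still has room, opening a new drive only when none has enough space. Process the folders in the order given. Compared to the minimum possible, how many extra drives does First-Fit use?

0

First-Fit: [19,5,8] [17,9] [23] [20] [23] [20] → 6 drives.
6 folders exceed 16 GB (half the capacity), and no two of those can share a drive, so at least 6 drives are needed.
So 6 is already optimal.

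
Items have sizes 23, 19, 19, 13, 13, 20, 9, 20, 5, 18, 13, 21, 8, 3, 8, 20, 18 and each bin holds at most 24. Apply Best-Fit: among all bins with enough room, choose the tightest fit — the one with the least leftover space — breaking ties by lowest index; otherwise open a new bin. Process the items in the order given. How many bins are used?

bin 1: place 23, 1 left
bin 2: place 19, 5 left
bin 3: place 19, 5 left
bin 4: place 13, 11 left
bin 5: place 13, 11 left
bin 6: place 20, 4 left
bin 4: place 9, 2 left
bin 7: place 20, 4 left
bin 2: place 5, 0 left
bin 8: place 18, 6 left
bin 9: place 13, 11 left
bin 10: place 21, 3 left
bin 5: place 8, 3 left
bin 5: place 3, 0 left
bin 9: place 8, 3 left
bin 11: place 20, 4 left
bin 12: place 18, 6 left

12 bins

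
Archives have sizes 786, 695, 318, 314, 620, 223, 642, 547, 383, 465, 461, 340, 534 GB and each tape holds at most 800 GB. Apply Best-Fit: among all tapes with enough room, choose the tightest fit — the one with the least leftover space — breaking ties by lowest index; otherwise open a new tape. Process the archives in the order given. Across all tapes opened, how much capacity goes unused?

1672

Put 786 GB in tape 1; 14 GB remain.
Put 695 GB in tape 2; 105 GB remain.
Put 318 GB in tape 3; 482 GB remain.
Put 314 GB in tape 3; 168 GB remain.
Put 620 GB in tape 4; 180 GB remain.
Put 223 GB in tape 5; 577 GB remain.
Put 642 GB in tape 6; 158 GB remain.
Put 547 GB in tape 5; 30 GB remain.
Put 383 GB in tape 7; 417 GB remain.
Put 465 GB in tape 8; 335 GB remain.
Put 461 GB in tape 9; 339 GB remain.
Put 340 GB in tape 7; 77 GB remain.
Put 534 GB in tape 10; 266 GB remain.
10 tapes × 800 GB = 8000 GB; used 6328 GB; unused 1672 GB.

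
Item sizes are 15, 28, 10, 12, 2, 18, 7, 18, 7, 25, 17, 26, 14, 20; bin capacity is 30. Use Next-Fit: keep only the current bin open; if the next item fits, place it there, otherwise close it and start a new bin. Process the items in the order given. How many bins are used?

10

bin 1: place 15, 15 left
bin 2: place 28, 2 left
bin 3: place 10, 20 left
bin 3: place 12, 8 left
bin 3: place 2, 6 left
bin 4: place 18, 12 left
bin 4: place 7, 5 left
bin 5: place 18, 12 left
bin 5: place 7, 5 left
bin 6: place 25, 5 left
bin 7: place 17, 13 left
bin 8: place 26, 4 left
bin 9: place 14, 16 left
bin 10: place 20, 10 left
Final bins: [15] [28] [10,12,2] [18,7] [18,7] [25] [17] [26] [14] [20].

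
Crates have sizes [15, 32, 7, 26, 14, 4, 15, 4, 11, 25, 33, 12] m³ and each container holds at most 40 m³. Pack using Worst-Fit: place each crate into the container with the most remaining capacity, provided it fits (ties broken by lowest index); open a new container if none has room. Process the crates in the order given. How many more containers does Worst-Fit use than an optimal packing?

1

Worst-Fit: [15,7,14] [32] [26,4] [15,4,11] [25,12] [33] → 6 containers.
Total size 198 m³; any packing needs at least ⌈198/40⌉ = 5 containers.
An optimal packing achieves that bound: [33,7] [32,4,4] [26,14] [25,15] [15,12,11] → 5 containers.
Excess: 6 − 5 = 1.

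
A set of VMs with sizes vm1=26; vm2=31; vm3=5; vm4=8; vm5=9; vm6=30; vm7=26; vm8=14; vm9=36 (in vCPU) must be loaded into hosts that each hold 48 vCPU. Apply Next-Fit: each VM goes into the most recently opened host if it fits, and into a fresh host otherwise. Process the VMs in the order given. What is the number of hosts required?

5 hosts

vm1 (26 vCPU) → host 1 (remaining 22 vCPU)
vm2 (31 vCPU) → host 2 (remaining 17 vCPU)
vm3 (5 vCPU) → host 2 (remaining 12 vCPU)
vm4 (8 vCPU) → host 2 (remaining 4 vCPU)
vm5 (9 vCPU) → host 3 (remaining 39 vCPU)
vm6 (30 vCPU) → host 3 (remaining 9 vCPU)
vm7 (26 vCPU) → host 4 (remaining 22 vCPU)
vm8 (14 vCPU) → host 4 (remaining 8 vCPU)
vm9 (36 vCPU) → host 5 (remaining 12 vCPU)
Final hosts: [26] [31,5,8] [9,30] [26,14] [36].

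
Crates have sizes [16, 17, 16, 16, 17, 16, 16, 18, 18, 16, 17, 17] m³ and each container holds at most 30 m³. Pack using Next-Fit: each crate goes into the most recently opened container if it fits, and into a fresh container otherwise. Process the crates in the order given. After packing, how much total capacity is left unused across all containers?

160

16 m³ → container 1 (remaining 14 m³)
17 m³ → container 2 (remaining 13 m³)
16 m³ → container 3 (remaining 14 m³)
16 m³ → container 4 (remaining 14 m³)
17 m³ → container 5 (remaining 13 m³)
16 m³ → container 6 (remaining 14 m³)
16 m³ → container 7 (remaining 14 m³)
18 m³ → container 8 (remaining 12 m³)
18 m³ → container 9 (remaining 12 m³)
16 m³ → container 10 (remaining 14 m³)
17 m³ → container 11 (remaining 13 m³)
17 m³ → container 12 (remaining 13 m³)
12 containers × 30 m³ = 360 m³; used 200 m³; unused 160 m³.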